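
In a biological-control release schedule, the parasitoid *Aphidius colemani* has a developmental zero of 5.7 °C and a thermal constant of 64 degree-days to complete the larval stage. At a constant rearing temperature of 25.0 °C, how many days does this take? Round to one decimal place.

3.3 days

Daily accumulation = 25.0 − 5.7 = 19.3 DD/day.
Duration = 64 / 19.3 = 3.316 ≈ 3.3 days.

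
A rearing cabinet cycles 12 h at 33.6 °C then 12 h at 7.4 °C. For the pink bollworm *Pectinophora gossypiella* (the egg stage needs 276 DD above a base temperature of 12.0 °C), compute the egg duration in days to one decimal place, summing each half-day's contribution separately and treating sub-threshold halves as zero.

Day half: max(0, 33.6 − 12.0) × 0.5 = 21.6 × 0.5 = 10.80 DD.
Night half: max(0, 7.4 − 12.0) × 0.5 = 0.0 × 0.5 = 0.00 DD.
Per 24 h: 10.80 DD/day.
Duration = 276 / 10.80 = 25.556 ≈ 25.6 days.

25.6 days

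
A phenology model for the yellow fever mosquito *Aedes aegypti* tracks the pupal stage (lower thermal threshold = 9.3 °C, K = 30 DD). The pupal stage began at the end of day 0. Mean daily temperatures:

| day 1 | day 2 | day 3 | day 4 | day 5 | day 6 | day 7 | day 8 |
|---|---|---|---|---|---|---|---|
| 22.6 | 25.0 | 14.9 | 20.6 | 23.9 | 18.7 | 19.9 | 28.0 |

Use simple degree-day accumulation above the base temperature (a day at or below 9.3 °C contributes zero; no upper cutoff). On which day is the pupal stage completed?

Daily DD above 9.3 °C: 13.3, 15.7, 5.6, 11.3, 14.6, 9.4, 10.6, 18.7.
Cumulative: 13.3, 29.0, 34.6, 45.9, 60.5, 69.9, 80.5, 99.2.
The total first reaches 30 DD on day 3.

day 3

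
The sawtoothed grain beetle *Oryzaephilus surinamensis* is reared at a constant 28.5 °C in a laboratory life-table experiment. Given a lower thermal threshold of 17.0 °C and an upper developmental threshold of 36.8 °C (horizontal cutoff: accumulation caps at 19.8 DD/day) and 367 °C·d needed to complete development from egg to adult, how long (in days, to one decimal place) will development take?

Daily accumulation = 28.5 − 17.0 = 11.5 DD/day.
Duration = 367 / 11.5 = 31.913 ≈ 31.9 days.

31.9 days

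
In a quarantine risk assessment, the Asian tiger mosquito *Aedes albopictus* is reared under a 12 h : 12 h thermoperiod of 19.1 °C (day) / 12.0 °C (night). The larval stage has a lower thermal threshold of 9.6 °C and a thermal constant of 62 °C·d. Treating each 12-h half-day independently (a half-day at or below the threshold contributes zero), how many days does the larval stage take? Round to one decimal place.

10.4 days

Day half: max(0, 19.1 − 9.6) × 0.5 = 9.5 × 0.5 = 4.75 DD.
Night half: max(0, 12.0 − 9.6) × 0.5 = 2.4 × 0.5 = 1.20 DD.
Per 24 h: 5.95 DD/day.
Duration = 62 / 5.95 = 10.420 ≈ 10.4 days.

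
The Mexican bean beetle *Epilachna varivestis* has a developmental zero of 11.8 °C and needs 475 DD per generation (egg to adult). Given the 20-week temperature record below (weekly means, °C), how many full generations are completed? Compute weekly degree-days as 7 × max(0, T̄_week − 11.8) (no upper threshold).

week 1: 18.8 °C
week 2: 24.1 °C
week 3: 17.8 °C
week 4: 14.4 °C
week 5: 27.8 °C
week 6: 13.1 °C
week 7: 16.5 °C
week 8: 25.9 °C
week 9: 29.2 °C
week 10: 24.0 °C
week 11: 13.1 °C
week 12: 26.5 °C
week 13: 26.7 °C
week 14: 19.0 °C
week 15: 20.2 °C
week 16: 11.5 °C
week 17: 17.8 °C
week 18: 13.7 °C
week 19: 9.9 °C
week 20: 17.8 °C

2 generations

Weekly DD (7 × max(0, T̄ − 11.8)): 49.0, 86.1, 42.0, 18.2, 112.0, 9.1, 32.9, 98.7, 121.8, 85.4, 9.1, 102.9, 104.3, 50.4, 58.8, 0.0, 42.0, 13.3, 0.0, 42.0.
Season total = 1078.0 DD.
Complete generations = ⌊1078.0 / 475⌋ = 2.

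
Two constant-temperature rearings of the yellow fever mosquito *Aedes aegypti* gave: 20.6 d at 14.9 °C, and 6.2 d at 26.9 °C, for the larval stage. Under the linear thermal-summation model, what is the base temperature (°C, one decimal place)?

Equal thermal constants: D₁(T₁ − T_b) = D₂(T₂ − T_b).
20.6·(14.9 − T_b) = 6.2·(26.9 − T_b)
T_b = (20.6·14.9 − 6.2·26.9) / (20.6 − 6.2) = 140.16 / 14.4 = 9.733 °C ≈ 9.7 °C.

9.7 °C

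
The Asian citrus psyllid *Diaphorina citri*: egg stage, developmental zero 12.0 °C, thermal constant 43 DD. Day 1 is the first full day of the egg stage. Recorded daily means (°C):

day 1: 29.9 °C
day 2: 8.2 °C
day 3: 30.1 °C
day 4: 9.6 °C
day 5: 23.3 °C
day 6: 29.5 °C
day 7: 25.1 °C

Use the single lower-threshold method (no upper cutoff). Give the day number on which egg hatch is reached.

day 5

Daily DD above 12.0 °C: 17.9, 0.0, 18.1, 0.0, 11.3, 17.5, 13.1.
Cumulative: 17.9, 17.9, 36.0, 36.0, 47.3, 64.8, 77.9.
The total first reaches 43 DD on day 5.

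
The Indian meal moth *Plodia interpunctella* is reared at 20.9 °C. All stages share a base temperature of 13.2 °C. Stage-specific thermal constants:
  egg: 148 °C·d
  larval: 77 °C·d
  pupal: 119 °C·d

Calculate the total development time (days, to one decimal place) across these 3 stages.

44.7 days

Daily accumulation at 20.9 °C = 20.9 − 13.2 = 7.7 DD/day.
Total K = 148 + 77 + 119 = 344 DD.
Total duration = 344 / 7.7 = 44.675 ≈ 44.7 days.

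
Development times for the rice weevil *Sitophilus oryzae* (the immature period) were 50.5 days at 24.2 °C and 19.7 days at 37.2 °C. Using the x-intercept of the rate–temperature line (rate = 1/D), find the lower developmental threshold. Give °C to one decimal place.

15.9 °C

Under the model K = D·(T − T_b), so D₁·(T₁ − T_b) = D₂·(T₂ − T_b).
50.5·(24.2 − T_b) = 19.7·(37.2 − T_b)
T_b = (50.5·24.2 − 19.7·37.2) / (50.5 − 19.7) = 489.26 / 30.8 = 15.885 °C ≈ 15.9 °C.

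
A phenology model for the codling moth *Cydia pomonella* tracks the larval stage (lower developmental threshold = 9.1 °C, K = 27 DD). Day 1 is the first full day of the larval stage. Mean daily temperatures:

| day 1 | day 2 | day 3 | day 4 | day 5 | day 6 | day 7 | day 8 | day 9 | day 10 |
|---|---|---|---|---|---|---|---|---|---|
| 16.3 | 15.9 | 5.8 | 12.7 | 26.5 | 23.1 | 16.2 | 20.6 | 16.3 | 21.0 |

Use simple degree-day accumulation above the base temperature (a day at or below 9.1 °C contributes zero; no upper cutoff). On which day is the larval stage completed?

day 5

Daily DD above 9.1 °C: 7.2, 6.8, 0.0, 3.6, 17.4, 14.0, 7.1, 11.5, 7.2, 11.9.
Cumulative: 7.2, 14.0, 14.0, 17.6, 35.0, 49.0, 56.1, 67.6, 74.8, 86.7.
The total first reaches 27 DD on day 5.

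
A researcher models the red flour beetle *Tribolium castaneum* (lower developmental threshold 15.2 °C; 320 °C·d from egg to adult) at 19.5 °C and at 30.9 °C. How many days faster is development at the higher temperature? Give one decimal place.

54.0 days

At 19.5 °C: 320 / (19.5 − 15.2) = 320 / 4.3 = 74.419 d.
At 30.9 °C: 320 / (30.9 − 15.2) = 320 / 15.7 = 20.382 d.
Difference = |74.419 − 20.382| = 54.036 ≈ 54.0 days.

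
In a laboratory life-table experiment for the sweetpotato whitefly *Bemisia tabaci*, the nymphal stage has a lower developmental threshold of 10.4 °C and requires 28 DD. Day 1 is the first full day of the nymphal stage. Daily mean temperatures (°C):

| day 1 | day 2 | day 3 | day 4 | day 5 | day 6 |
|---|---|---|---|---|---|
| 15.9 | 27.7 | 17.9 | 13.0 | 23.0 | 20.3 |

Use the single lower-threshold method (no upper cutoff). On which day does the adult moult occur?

day 3

Daily DD above 10.4 °C: 5.5, 17.3, 7.5, 2.6, 12.6, 9.9.
Cumulative: 5.5, 22.8, 30.3, 32.9, 45.5, 55.4.
The total first reaches 28 DD on day 3.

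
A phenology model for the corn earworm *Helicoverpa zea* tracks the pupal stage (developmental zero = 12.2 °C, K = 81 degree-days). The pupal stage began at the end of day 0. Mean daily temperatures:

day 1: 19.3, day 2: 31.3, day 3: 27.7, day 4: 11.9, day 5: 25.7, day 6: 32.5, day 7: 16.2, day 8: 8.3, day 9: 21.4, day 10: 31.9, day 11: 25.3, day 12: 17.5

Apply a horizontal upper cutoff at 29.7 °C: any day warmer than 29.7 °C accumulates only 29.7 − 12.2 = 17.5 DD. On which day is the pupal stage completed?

Daily DD above 12.2 °C (capped at 17.5): 7.1, 17.5, 15.5, 0.0, 13.5, 17.5, 4.0, 0.0, 9.2, 17.5, 13.1, 5.3.
Cumulative: 7.1, 24.6, 40.1, 40.1, 53.6, 71.1, 75.1, 75.1, 84.3, 101.8, 114.9, 120.2.
The total first reaches 81 DD on day 9.

day 9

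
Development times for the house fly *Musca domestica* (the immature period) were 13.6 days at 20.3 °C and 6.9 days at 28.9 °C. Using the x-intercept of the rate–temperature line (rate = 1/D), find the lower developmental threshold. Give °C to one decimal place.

Under the model K = D·(T − T_b), so D₁·(T₁ − T_b) = D₂·(T₂ − T_b).
13.6·(20.3 − T_b) = 6.9·(28.9 − T_b)
T_b = (13.6·20.3 − 6.9·28.9) / (13.6 − 6.9) = 76.67 / 6.7 = 11.443 °C ≈ 11.4 °C.

11.4 °C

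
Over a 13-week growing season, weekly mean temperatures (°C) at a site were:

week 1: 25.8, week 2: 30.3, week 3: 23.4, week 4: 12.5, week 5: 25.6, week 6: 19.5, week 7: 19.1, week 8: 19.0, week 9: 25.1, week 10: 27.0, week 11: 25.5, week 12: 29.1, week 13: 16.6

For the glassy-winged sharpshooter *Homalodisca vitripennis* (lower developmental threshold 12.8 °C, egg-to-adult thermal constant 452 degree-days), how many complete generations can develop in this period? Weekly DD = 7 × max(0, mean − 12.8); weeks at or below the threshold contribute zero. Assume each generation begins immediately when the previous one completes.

Weekly DD (7 × max(0, T̄ − 12.8)): 91.0, 122.5, 74.2, 0.0, 89.6, 46.9, 44.1, 43.4, 86.1, 99.4, 88.9, 114.1, 26.6.
Season total = 926.8 DD.
Complete generations = ⌊926.8 / 452⌋ = 2.

2 generations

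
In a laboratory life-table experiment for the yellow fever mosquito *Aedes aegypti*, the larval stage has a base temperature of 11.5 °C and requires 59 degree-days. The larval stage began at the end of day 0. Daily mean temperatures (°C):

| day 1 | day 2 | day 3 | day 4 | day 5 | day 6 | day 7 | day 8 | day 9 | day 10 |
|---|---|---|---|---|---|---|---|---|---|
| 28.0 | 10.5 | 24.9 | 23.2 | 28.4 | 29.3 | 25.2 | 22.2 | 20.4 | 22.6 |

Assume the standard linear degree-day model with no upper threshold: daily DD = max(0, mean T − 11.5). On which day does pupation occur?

day 6

Daily DD above 11.5 °C: 16.5, 0.0, 13.4, 11.7, 16.9, 17.8, 13.7, 10.7, 8.9, 11.1.
Cumulative: 16.5, 16.5, 29.9, 41.6, 58.5, 76.3, 90.0, 100.7, 109.6, 120.7.
The total first reaches 59 DD on day 6.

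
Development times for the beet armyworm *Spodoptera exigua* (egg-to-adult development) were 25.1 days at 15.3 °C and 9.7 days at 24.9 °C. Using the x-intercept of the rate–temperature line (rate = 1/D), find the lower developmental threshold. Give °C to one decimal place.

9.3 °C

Linear rate model ⇒ the product D·(T − T_b) is constant across temperatures.
25.1·(15.3 − T_b) = 9.7·(24.9 − T_b)
T_b = (25.1·15.3 − 9.7·24.9) / (25.1 − 9.7) = 142.50 / 15.4 = 9.253 °C ≈ 9.3 °C.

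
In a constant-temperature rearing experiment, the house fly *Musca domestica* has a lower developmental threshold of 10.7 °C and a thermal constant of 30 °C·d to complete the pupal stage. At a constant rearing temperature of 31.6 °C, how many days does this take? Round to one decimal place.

1.4 days

Daily accumulation = 31.6 − 10.7 = 20.9 DD/day.
Duration = 30 / 20.9 = 1.435 ≈ 1.4 days.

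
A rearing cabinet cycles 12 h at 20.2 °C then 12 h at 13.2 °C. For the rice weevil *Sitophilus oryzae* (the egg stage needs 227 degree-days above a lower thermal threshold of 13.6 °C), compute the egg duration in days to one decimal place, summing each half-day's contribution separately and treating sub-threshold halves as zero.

Day half: max(0, 20.2 − 13.6) × 0.5 = 6.6 × 0.5 = 3.30 DD.
Night half: max(0, 13.2 − 13.6) × 0.5 = 0.0 × 0.5 = 0.00 DD.
Per 24 h: 3.30 DD/day.
Duration = 227 / 3.30 = 68.788 ≈ 68.8 days.

68.8 days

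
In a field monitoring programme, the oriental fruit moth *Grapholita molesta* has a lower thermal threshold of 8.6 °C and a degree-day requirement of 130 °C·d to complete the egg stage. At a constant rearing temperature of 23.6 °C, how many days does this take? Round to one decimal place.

8.7 days

Daily accumulation = 23.6 − 8.6 = 15.0 DD/day.
Duration = 130 / 15.0 = 8.667 ≈ 8.7 days.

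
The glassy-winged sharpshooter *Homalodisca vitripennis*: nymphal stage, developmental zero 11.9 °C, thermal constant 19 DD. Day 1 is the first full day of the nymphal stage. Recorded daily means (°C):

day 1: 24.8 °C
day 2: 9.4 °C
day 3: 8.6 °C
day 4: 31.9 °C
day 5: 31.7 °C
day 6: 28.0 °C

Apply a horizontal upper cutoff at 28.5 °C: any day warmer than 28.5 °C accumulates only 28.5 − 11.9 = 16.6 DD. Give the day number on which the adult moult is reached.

Daily DD above 11.9 °C (capped at 16.6): 12.9, 0.0, 0.0, 16.6, 16.6, 16.1.
Cumulative: 12.9, 12.9, 12.9, 29.5, 46.1, 62.2.
The total first reaches 19 DD on day 4.

day 4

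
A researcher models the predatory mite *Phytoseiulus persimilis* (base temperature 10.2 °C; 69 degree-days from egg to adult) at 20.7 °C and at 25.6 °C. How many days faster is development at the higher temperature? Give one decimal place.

At 20.7 °C: 69 / (20.7 − 10.2) = 69 / 10.5 = 6.571 d.
At 25.6 °C: 69 / (25.6 − 10.2) = 69 / 15.4 = 4.481 d.
Difference = |6.571 − 4.481| = 2.091 ≈ 2.1 days.

2.1 days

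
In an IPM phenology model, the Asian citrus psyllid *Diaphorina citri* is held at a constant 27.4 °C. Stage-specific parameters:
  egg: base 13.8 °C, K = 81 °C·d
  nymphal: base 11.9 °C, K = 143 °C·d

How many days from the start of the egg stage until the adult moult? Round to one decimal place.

egg: 81 / (27.4 − 13.8) = 81 / 13.6 = 5.956 d.
nymphal: 143 / (27.4 − 11.9) = 143 / 15.5 = 9.226 d.
Sum = 15.182 ≈ 15.2 days.

15.2 days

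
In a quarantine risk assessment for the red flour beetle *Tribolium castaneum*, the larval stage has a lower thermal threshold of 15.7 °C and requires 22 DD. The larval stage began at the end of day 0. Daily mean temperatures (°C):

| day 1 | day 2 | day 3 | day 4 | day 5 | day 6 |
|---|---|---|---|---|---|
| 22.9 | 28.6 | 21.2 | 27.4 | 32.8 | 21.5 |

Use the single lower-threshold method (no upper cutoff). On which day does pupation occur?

day 3

Daily DD above 15.7 °C: 7.2, 12.9, 5.5, 11.7, 17.1, 5.8.
Cumulative: 7.2, 20.1, 25.6, 37.3, 54.4, 60.2.
The total first reaches 22 DD on day 3.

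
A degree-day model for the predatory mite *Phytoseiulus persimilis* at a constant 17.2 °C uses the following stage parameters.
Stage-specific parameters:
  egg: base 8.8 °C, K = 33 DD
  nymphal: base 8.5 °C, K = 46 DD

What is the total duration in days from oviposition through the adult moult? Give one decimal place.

9.2 days

egg: 33 / (17.2 − 8.8) = 33 / 8.4 = 3.929 d.
nymphal: 46 / (17.2 − 8.5) = 46 / 8.7 = 5.287 d.
Sum = 9.216 ≈ 9.2 days.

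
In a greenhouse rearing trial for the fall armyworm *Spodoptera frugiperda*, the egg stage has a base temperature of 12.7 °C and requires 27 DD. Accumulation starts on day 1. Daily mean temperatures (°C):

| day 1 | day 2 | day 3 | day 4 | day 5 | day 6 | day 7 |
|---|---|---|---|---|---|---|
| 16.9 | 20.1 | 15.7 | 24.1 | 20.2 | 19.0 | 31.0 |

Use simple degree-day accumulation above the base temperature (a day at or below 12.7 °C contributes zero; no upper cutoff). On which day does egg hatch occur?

Daily DD above 12.7 °C: 4.2, 7.4, 3.0, 11.4, 7.5, 6.3, 18.3.
Cumulative: 4.2, 11.6, 14.6, 26.0, 33.5, 39.8, 58.1.
The total first reaches 27 DD on day 5.

day 5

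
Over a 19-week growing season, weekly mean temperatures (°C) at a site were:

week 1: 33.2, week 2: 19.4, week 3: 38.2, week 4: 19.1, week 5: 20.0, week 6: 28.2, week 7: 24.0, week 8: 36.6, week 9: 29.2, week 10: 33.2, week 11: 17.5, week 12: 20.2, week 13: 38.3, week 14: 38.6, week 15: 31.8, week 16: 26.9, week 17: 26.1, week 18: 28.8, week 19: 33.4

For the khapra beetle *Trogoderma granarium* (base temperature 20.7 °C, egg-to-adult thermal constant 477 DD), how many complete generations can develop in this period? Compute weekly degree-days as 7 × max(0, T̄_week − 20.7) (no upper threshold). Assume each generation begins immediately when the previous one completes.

Weekly DD (7 × max(0, T̄ − 20.7)): 87.5, 0.0, 122.5, 0.0, 0.0, 52.5, 23.1, 111.3, 59.5, 87.5, 0.0, 0.0, 123.2, 125.3, 77.7, 43.4, 37.8, 56.7, 88.9.
Season total = 1096.9 DD.
Complete generations = ⌊1096.9 / 477⌋ = 2.

2 generations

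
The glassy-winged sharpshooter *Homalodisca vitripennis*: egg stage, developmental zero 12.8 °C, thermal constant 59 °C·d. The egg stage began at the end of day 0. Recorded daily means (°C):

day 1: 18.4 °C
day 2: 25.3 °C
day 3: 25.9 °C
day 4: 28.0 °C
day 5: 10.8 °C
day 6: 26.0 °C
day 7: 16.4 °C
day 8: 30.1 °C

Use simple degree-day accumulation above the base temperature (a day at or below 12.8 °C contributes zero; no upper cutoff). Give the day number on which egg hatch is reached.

Daily DD above 12.8 °C: 5.6, 12.5, 13.1, 15.2, 0.0, 13.2, 3.6, 17.3.
Cumulative: 5.6, 18.1, 31.2, 46.4, 46.4, 59.6, 63.2, 80.5.
The total first reaches 59 DD on day 6.

day 6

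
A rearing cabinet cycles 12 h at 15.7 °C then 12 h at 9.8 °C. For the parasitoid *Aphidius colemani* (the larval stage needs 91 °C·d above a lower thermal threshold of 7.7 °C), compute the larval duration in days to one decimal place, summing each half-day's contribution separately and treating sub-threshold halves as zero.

18.0 days

Day half: max(0, 15.7 − 7.7) × 0.5 = 8.0 × 0.5 = 4.00 DD.
Night half: max(0, 9.8 − 7.7) × 0.5 = 2.1 × 0.5 = 1.05 DD.
Per 24 h: 5.05 DD/day.
Duration = 91 / 5.05 = 18.020 ≈ 18.0 days.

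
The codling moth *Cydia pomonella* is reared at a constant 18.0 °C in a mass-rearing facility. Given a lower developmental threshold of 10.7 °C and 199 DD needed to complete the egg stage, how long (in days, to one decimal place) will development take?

27.3 days

Daily accumulation = 18.0 − 10.7 = 7.3 DD/day.
Duration = 199 / 7.3 = 27.260 ≈ 27.3 days.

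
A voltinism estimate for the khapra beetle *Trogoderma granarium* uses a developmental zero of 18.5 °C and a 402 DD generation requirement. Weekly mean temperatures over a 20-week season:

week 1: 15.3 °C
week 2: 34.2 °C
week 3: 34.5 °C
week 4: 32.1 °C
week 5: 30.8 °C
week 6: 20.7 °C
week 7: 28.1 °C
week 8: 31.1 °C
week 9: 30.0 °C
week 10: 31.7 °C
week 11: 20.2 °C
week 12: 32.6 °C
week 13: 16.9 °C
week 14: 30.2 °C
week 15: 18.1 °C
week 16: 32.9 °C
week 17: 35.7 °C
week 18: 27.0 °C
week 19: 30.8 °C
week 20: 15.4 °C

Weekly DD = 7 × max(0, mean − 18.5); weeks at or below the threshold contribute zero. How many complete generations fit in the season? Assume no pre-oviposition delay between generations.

3 generations

Weekly DD (7 × max(0, T̄ − 18.5)): 0.0, 109.9, 112.0, 95.2, 86.1, 15.4, 67.2, 88.2, 80.5, 92.4, 11.9, 98.7, 0.0, 81.9, 0.0, 100.8, 120.4, 59.5, 86.1, 0.0.
Season total = 1306.2 DD.
Complete generations = ⌊1306.2 / 402⌋ = 3.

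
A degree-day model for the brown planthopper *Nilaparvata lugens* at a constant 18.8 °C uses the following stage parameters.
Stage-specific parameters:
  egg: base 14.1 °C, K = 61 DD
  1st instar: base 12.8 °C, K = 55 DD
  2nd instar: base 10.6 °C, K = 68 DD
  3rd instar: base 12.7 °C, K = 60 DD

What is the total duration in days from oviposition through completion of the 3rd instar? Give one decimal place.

40.3 days

egg: 61 / (18.8 − 14.1) = 61 / 4.7 = 12.979 d.
1st instar: 55 / (18.8 − 12.8) = 55 / 6.0 = 9.167 d.
2nd instar: 68 / (18.8 − 10.6) = 68 / 8.2 = 8.293 d.
3rd instar: 60 / (18.8 − 12.7) = 60 / 6.1 = 9.836 d.
Sum = 40.274 ≈ 40.3 days.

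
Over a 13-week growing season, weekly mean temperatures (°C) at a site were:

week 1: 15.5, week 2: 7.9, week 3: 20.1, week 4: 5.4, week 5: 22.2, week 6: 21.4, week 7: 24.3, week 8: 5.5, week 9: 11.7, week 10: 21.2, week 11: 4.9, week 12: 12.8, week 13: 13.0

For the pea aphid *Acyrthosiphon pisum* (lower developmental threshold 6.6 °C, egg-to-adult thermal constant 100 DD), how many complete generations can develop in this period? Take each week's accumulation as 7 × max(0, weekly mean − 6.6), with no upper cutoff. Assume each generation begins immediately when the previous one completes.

Weekly DD (7 × max(0, T̄ − 6.6)): 62.3, 9.1, 94.5, 0.0, 109.2, 103.6, 123.9, 0.0, 35.7, 102.2, 0.0, 43.4, 44.8.
Season total = 728.7 DD.
Complete generations = ⌊728.7 / 100⌋ = 7.

7 generations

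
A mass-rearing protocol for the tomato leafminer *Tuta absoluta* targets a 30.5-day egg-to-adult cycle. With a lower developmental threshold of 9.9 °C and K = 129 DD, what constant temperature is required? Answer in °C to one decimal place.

Required daily accumulation = 129 / 30.5 = 4.230 DD/day.
T = T_base + 4.230 = 9.9 + 4.230 = 14.130 ≈ 14.1 °C.

14.1 °C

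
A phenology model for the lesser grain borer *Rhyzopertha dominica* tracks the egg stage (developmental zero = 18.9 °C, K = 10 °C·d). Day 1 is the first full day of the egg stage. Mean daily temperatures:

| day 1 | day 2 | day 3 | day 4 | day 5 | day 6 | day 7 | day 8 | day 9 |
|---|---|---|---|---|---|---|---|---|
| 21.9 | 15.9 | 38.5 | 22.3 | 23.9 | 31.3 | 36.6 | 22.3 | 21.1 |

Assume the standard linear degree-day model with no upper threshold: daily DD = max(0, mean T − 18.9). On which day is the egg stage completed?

Daily DD above 18.9 °C: 3.0, 0.0, 19.6, 3.4, 5.0, 12.4, 17.7, 3.4, 2.2.
Cumulative: 3.0, 3.0, 22.6, 26.0, 31.0, 43.4, 61.1, 64.5, 66.7.
The total first reaches 10 DD on day 3.

day 3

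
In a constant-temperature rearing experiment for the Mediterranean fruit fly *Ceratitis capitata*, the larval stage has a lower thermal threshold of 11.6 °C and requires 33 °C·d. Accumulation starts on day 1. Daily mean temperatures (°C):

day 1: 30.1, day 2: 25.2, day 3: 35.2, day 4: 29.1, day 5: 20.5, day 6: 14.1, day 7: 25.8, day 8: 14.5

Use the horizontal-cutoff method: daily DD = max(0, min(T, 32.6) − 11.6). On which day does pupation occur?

day 3

Daily DD above 11.6 °C (capped at 21.0): 18.5, 13.6, 21.0, 17.5, 8.9, 2.5, 14.2, 2.9.
Cumulative: 18.5, 32.1, 53.1, 70.6, 79.5, 82.0, 96.2, 99.1.
The total first reaches 33 DD on day 3.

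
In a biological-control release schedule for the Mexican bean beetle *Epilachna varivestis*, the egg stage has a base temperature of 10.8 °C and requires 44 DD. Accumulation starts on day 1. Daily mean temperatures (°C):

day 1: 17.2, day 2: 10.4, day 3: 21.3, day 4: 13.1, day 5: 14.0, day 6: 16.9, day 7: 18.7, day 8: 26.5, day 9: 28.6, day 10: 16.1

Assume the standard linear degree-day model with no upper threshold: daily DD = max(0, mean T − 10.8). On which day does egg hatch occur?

Daily DD above 10.8 °C: 6.4, 0.0, 10.5, 2.3, 3.2, 6.1, 7.9, 15.7, 17.8, 5.3.
Cumulative: 6.4, 6.4, 16.9, 19.2, 22.4, 28.5, 36.4, 52.1, 69.9, 75.2.
The total first reaches 44 DD on day 8.

day 8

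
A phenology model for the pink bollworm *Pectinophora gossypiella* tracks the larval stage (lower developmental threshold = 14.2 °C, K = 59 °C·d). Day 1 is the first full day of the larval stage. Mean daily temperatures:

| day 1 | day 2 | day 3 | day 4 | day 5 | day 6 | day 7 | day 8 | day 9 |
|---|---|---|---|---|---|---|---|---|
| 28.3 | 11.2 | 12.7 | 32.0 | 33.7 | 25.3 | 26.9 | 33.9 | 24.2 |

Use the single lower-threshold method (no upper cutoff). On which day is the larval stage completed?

Daily DD above 14.2 °C: 14.1, 0.0, 0.0, 17.8, 19.5, 11.1, 12.7, 19.7, 10.0.
Cumulative: 14.1, 14.1, 14.1, 31.9, 51.4, 62.5, 75.2, 94.9, 104.9.
The total first reaches 59 DD on day 6.

day 6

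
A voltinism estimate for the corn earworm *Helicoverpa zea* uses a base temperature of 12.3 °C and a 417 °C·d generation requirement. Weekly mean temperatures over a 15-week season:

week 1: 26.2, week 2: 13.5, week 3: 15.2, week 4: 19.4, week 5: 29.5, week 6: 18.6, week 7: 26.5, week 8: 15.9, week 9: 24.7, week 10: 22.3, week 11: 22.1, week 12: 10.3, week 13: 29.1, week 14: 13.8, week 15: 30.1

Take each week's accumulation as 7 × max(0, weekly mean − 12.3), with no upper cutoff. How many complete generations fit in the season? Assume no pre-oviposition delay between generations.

Weekly DD (7 × max(0, T̄ − 12.3)): 97.3, 8.4, 20.3, 49.7, 120.4, 44.1, 99.4, 25.2, 86.8, 70.0, 68.6, 0.0, 117.6, 10.5, 124.6.
Season total = 942.9 DD.
Complete generations = ⌊942.9 / 417⌋ = 2.

2 generations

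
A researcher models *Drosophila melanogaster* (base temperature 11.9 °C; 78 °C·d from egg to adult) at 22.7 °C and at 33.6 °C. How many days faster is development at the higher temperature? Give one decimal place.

At 22.7 °C: 78 / (22.7 − 11.9) = 78 / 10.8 = 7.222 d.
At 33.6 °C: 78 / (33.6 − 11.9) = 78 / 21.7 = 3.594 d.
Difference = |7.222 − 3.594| = 3.628 ≈ 3.6 days.

3.6 days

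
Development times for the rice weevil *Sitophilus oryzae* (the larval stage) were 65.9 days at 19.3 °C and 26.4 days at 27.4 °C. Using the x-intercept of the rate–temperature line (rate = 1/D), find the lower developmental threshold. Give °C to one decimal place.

Linear rate model ⇒ the product D·(T − T_b) is constant across temperatures.
65.9·(19.3 − T_b) = 26.4·(27.4 − T_b)
T_b = (65.9·19.3 − 26.4·27.4) / (65.9 − 26.4) = 548.51 / 39.5 = 13.886 °C ≈ 13.9 °C.

13.9 °C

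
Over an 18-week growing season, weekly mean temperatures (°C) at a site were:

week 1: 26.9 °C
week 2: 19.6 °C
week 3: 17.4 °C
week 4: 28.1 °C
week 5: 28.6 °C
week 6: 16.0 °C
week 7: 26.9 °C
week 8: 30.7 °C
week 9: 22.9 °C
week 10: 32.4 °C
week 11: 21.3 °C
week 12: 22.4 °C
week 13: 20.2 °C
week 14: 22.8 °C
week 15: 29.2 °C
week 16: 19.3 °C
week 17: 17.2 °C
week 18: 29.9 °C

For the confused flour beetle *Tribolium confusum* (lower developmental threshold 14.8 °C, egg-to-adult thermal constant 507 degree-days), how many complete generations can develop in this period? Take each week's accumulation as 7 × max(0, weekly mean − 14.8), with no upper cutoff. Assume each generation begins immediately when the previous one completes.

Weekly DD (7 × max(0, T̄ − 14.8)): 84.7, 33.6, 18.2, 93.1, 96.6, 8.4, 84.7, 111.3, 56.7, 123.2, 45.5, 53.2, 37.8, 56.0, 100.8, 31.5, 16.8, 105.7.
Season total = 1157.8 DD.
Complete generations = ⌊1157.8 / 507⌋ = 2.

2 generations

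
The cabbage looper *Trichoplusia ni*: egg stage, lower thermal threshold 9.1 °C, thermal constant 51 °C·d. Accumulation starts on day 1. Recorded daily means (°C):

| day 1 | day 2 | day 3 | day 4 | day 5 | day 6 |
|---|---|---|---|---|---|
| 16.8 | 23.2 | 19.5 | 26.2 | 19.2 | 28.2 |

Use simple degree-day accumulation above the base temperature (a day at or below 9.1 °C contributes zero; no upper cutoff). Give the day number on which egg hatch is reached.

Daily DD above 9.1 °C: 7.7, 14.1, 10.4, 17.1, 10.1, 19.1.
Cumulative: 7.7, 21.8, 32.2, 49.3, 59.4, 78.5.
The total first reaches 51 DD on day 5.

day 5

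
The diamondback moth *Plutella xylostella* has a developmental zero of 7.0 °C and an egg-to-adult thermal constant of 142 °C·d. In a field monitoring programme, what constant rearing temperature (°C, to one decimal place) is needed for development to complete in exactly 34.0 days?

Required daily accumulation = 142 / 34.0 = 4.176 DD/day.
T = T_base + 4.176 = 7.0 + 4.176 = 11.176 ≈ 11.2 °C.

11.2 °C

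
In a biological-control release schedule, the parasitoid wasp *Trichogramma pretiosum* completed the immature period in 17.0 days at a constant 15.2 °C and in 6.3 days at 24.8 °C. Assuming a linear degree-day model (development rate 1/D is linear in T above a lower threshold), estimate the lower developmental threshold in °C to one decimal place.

9.5 °C

Under the model K = D·(T − T_b), so D₁·(T₁ − T_b) = D₂·(T₂ − T_b).
17.0·(15.2 − T_b) = 6.3·(24.8 − T_b)
T_b = (17.0·15.2 − 6.3·24.8) / (17.0 − 6.3) = 102.16 / 10.7 = 9.548 °C ≈ 9.5 °C.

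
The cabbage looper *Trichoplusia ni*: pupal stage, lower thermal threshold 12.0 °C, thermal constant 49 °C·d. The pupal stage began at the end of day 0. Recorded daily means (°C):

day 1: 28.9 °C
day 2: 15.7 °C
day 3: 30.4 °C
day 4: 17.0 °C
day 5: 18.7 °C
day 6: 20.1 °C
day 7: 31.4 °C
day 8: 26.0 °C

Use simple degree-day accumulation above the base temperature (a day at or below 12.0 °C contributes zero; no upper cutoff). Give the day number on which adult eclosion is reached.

Daily DD above 12.0 °C: 16.9, 3.7, 18.4, 5.0, 6.7, 8.1, 19.4, 14.0.
Cumulative: 16.9, 20.6, 39.0, 44.0, 50.7, 58.8, 78.2, 92.2.
The total first reaches 49 DD on day 5.

day 5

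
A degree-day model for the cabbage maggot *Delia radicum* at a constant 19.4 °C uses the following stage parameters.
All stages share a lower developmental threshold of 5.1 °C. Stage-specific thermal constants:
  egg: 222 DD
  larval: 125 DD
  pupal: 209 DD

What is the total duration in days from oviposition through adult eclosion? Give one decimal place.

38.9 days

Daily accumulation at 19.4 °C = 19.4 − 5.1 = 14.3 DD/day.
Total K = 222 + 125 + 209 = 556 DD.
Total duration = 556 / 14.3 = 38.881 ≈ 38.9 days.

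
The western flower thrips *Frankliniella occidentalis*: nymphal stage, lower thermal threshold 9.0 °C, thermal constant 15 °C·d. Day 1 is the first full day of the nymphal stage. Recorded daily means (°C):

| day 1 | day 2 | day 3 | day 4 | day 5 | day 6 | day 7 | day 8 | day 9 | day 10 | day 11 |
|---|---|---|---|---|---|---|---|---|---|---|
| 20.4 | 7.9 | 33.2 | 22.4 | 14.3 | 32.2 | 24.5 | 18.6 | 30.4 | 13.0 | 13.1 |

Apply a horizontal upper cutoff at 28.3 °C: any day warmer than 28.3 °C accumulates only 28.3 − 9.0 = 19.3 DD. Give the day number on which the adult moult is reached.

Daily DD above 9.0 °C (capped at 19.3): 11.4, 0.0, 19.3, 13.4, 5.3, 19.3, 15.5, 9.6, 19.3, 4.0, 4.1.
Cumulative: 11.4, 11.4, 30.7, 44.1, 49.4, 68.7, 84.2, 93.8, 113.1, 117.1, 121.2.
The total first reaches 15 DD on day 3.

day 3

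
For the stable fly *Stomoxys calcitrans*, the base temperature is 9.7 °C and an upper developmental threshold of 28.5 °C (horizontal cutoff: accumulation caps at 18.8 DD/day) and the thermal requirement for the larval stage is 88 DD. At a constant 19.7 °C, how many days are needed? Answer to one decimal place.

8.8 days

Daily accumulation = 19.7 − 9.7 = 10.0 DD/day.
Duration = 88 / 10.0 = 8.800 ≈ 8.8 days.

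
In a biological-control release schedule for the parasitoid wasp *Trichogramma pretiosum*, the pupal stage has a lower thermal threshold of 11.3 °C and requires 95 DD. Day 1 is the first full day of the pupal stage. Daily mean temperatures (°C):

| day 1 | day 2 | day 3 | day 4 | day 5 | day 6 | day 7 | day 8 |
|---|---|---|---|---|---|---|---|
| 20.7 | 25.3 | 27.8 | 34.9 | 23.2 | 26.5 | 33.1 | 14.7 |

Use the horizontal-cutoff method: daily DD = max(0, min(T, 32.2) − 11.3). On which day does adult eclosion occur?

day 7

Daily DD above 11.3 °C (capped at 20.9): 9.4, 14.0, 16.5, 20.9, 11.9, 15.2, 20.9, 3.4.
Cumulative: 9.4, 23.4, 39.9, 60.8, 72.7, 87.9, 108.8, 112.2.
The total first reaches 95 DD on day 7.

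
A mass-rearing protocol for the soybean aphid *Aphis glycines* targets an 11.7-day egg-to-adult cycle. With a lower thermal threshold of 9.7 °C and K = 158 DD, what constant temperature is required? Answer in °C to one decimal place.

Required daily accumulation = 158 / 11.7 = 13.504 DD/day.
T = T_base + 13.504 = 9.7 + 13.504 = 23.204 ≈ 23.2 °C.

23.2 °C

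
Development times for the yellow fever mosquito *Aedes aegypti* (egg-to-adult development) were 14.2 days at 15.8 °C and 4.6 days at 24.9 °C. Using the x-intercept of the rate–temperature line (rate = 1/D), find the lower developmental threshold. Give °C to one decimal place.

Equal thermal constants: D₁(T₁ − T_b) = D₂(T₂ − T_b).
14.2·(15.8 − T_b) = 4.6·(24.9 − T_b)
T_b = (14.2·15.8 − 4.6·24.9) / (14.2 − 4.6) = 109.82 / 9.6 = 11.440 °C ≈ 11.4 °C.

11.4 °C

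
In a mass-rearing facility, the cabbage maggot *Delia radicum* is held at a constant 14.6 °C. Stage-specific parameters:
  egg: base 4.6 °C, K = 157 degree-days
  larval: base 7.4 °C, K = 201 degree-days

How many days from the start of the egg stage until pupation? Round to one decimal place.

43.6 days

egg: 157 / (14.6 − 4.6) = 157 / 10.0 = 15.700 d.
larval: 201 / (14.6 − 7.4) = 201 / 7.2 = 27.917 d.
Sum = 43.617 ≈ 43.6 days.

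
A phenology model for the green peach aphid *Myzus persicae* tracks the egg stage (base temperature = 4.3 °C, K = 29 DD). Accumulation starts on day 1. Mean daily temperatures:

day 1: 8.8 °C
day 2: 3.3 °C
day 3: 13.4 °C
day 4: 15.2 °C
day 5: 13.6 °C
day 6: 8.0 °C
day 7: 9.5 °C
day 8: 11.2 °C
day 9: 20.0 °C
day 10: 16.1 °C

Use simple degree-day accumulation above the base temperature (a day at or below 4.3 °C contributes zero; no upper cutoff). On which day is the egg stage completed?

day 5

Daily DD above 4.3 °C: 4.5, 0.0, 9.1, 10.9, 9.3, 3.7, 5.2, 6.9, 15.7, 11.8.
Cumulative: 4.5, 4.5, 13.6, 24.5, 33.8, 37.5, 42.7, 49.6, 65.3, 77.1.
The total first reaches 29 DD on day 5.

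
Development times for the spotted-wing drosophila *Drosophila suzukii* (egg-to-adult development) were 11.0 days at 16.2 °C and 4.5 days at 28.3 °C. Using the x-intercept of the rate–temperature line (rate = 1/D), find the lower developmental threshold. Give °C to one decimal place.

7.8 °C

Under the model K = D·(T − T_b), so D₁·(T₁ − T_b) = D₂·(T₂ − T_b).
11.0·(16.2 − T_b) = 4.5·(28.3 − T_b)
T_b = (11.0·16.2 − 4.5·28.3) / (11.0 − 4.5) = 50.85 / 6.5 = 7.823 °C ≈ 7.8 °C.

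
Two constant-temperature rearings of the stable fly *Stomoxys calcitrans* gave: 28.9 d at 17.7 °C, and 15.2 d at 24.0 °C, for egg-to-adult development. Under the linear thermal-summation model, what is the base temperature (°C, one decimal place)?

Equal thermal constants: D₁(T₁ − T_b) = D₂(T₂ − T_b).
28.9·(17.7 − T_b) = 15.2·(24.0 − T_b)
T_b = (28.9·17.7 − 15.2·24.0) / (28.9 − 15.2) = 146.73 / 13.7 = 10.710 °C ≈ 10.7 °C.

10.7 °C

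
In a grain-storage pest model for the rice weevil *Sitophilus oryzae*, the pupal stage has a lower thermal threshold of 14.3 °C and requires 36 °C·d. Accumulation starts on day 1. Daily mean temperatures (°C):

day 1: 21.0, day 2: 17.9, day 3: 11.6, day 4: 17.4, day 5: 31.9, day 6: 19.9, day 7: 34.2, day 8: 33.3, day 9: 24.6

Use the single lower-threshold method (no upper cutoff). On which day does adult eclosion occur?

day 6

Daily DD above 14.3 °C: 6.7, 3.6, 0.0, 3.1, 17.6, 5.6, 19.9, 19.0, 10.3.
Cumulative: 6.7, 10.3, 10.3, 13.4, 31.0, 36.6, 56.5, 75.5, 85.8.
The total first reaches 36 DD on day 6.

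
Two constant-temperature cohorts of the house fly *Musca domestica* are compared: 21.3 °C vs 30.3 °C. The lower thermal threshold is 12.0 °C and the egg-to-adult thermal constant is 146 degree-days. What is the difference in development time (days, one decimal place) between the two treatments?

7.7 days

At 21.3 °C: 146 / (21.3 − 12.0) = 146 / 9.3 = 15.699 d.
At 30.3 °C: 146 / (30.3 − 12.0) = 146 / 18.3 = 7.978 d.
Difference = |15.699 − 7.978| = 7.721 ≈ 7.7 days.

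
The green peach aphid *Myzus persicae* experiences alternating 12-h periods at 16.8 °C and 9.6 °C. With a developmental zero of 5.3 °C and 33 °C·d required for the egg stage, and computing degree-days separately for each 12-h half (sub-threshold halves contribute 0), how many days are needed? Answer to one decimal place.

4.2 days

Day half: max(0, 16.8 − 5.3) × 0.5 = 11.5 × 0.5 = 5.75 DD.
Night half: max(0, 9.6 − 5.3) × 0.5 = 4.3 × 0.5 = 2.15 DD.
Per 24 h: 7.90 DD/day.
Duration = 33 / 7.90 = 4.177 ≈ 4.2 days.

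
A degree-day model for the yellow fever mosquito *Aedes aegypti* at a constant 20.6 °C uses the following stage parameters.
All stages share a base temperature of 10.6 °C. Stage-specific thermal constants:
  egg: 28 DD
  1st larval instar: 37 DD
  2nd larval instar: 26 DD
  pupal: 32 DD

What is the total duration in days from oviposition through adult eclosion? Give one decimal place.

Daily accumulation at 20.6 °C = 20.6 − 10.6 = 10.0 DD/day.
Total K = 28 + 37 + 26 + 32 = 123 DD.
Total duration = 123 / 10.0 = 12.300 ≈ 12.3 days.

12.3 days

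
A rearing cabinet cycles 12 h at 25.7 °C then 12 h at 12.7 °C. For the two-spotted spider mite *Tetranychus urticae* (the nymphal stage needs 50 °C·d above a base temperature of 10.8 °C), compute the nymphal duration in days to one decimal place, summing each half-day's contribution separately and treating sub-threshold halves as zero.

6.0 days

Day half: max(0, 25.7 − 10.8) × 0.5 = 14.9 × 0.5 = 7.45 DD.
Night half: max(0, 12.7 − 10.8) × 0.5 = 1.9 × 0.5 = 0.95 DD.
Per 24 h: 8.40 DD/day.
Duration = 50 / 8.40 = 5.952 ≈ 6.0 days.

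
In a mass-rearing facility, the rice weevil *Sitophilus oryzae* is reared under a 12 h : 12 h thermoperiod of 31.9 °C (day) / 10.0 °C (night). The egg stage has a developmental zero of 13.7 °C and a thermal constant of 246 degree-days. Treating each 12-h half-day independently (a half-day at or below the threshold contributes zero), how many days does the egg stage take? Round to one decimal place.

Day half: max(0, 31.9 − 13.7) × 0.5 = 18.2 × 0.5 = 9.10 DD.
Night half: max(0, 10.0 − 13.7) × 0.5 = 0.0 × 0.5 = 0.00 DD.
Per 24 h: 9.10 DD/day.
Duration = 246 / 9.10 = 27.033 ≈ 27.0 days.

27.0 days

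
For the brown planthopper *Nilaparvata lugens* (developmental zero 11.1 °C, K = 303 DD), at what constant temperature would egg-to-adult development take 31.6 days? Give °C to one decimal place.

Required daily accumulation = 303 / 31.6 = 9.589 DD/day.
T = T_base + 9.589 = 11.1 + 9.589 = 20.689 ≈ 20.7 °C.

20.7 °C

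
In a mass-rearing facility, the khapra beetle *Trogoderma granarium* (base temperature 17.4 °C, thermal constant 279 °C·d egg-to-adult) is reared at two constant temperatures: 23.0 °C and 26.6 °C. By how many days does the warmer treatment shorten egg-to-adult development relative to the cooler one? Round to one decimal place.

At 23.0 °C: 279 / (23.0 − 17.4) = 279 / 5.6 = 49.821 d.
At 26.6 °C: 279 / (26.6 − 17.4) = 279 / 9.2 = 30.326 d.
Difference = |49.821 − 30.326| = 19.495 ≈ 19.5 days.

19.5 days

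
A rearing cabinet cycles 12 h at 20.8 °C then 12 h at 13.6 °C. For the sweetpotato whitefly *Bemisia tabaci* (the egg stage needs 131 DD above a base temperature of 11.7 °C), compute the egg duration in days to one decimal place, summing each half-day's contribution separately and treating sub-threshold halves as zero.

Day half: max(0, 20.8 − 11.7) × 0.5 = 9.1 × 0.5 = 4.55 DD.
Night half: max(0, 13.6 − 11.7) × 0.5 = 1.9 × 0.5 = 0.95 DD.
Per 24 h: 5.50 DD/day.
Duration = 131 / 5.50 = 23.818 ≈ 23.8 days.

23.8 days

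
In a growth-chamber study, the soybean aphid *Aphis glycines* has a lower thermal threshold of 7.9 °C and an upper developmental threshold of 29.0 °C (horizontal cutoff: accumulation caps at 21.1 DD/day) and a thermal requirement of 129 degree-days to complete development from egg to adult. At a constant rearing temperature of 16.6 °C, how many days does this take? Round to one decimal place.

14.8 days

Daily accumulation = 16.6 − 7.9 = 8.7 DD/day.
Duration = 129 / 8.7 = 14.828 ≈ 14.8 days.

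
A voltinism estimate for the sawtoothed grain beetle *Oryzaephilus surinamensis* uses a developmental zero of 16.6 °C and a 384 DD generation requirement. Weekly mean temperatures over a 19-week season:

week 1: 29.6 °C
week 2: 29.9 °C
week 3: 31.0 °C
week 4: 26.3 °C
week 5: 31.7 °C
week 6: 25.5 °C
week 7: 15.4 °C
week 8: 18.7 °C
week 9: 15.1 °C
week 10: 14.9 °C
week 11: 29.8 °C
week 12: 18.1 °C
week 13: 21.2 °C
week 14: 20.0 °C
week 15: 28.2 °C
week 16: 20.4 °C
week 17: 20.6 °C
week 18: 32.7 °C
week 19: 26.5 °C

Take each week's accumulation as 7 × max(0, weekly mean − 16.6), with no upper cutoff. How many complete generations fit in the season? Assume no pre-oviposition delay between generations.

Weekly DD (7 × max(0, T̄ − 16.6)): 91.0, 93.1, 100.8, 67.9, 105.7, 62.3, 0.0, 14.7, 0.0, 0.0, 92.4, 10.5, 32.2, 23.8, 81.2, 26.6, 28.0, 112.7, 69.3.
Season total = 1012.2 DD.
Complete generations = ⌊1012.2 / 384⌋ = 2.

2 generations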